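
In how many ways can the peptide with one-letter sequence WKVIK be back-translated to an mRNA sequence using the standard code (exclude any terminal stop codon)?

48

Trp: 1 codon.
Lys: 2 codons.
Val: 4 codons.
Ile: 3 codons.
Lys: 2 codons.
1 × 2 × 4 × 3 × 2 = 48.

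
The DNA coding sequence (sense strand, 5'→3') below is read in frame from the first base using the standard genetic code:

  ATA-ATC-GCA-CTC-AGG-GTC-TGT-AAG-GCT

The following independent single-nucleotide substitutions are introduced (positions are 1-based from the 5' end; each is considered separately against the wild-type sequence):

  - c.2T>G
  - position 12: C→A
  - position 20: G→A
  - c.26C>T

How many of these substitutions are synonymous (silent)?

Codon 1: ATA (Ile) → AGA (Arg) — missense.
Codon 4: CTC (Leu) → CTA (Leu) — synonymous.
Codon 7: TGT (Cys) → TAT (Tyr) — missense.
Codon 9: GCT (Ala) → GTT (Val) — missense.
Synonymous: 1 of 4.

1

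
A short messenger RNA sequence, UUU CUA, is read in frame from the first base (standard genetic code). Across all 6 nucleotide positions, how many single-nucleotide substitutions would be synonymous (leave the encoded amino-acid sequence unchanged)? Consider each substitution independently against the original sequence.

5

Codon 1 (UUU, Phe): 1 synonymous substitution.
Codon 2 (CUA, Leu): 4 synonymous substitutions.
Total: 1 + 4 = 5.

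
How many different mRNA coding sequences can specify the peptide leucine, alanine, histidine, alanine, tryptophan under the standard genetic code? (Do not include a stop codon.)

192

Leu: 6 codons.
Ala: 4 codons.
His: 2 codons.
Ala: 4 codons.
Trp: 1 codon.
6 × 4 × 2 × 4 × 1 = 192.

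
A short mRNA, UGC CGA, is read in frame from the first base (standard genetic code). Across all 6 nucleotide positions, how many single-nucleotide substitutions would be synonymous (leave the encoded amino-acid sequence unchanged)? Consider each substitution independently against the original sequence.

Codon 1 (UGC, Cys): 1 synonymous substitution.
Codon 2 (CGA, Arg): 4 synonymous substitutions.
Total: 1 + 4 = 5.

5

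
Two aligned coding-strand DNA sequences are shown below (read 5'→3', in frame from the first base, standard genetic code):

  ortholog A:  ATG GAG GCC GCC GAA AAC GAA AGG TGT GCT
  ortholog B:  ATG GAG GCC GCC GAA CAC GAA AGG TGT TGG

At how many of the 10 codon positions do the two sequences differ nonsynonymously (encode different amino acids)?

Codon 1: ATG Met / ATG Met — identical.
Codon 2: GAG Glu / GAG Glu — identical.
Codon 3: GCC Ala / GCC Ala — identical.
Codon 4: GCC Ala / GCC Ala — identical.
Codon 5: GAA Glu / GAA Glu — identical.
Codon 6: AAC Asn / CAC His — nonsynonymous.
Codon 7: GAA Glu / GAA Glu — identical.
Codon 8: AGG Arg / AGG Arg — identical.
Codon 9: TGT Cys / TGT Cys — identical.
Codon 10: GCT Ala / TGG Trp — nonsynonymous.
Nonsynonymous differences: 2.

2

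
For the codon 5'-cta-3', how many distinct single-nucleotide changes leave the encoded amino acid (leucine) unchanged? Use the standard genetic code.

4

Position 1: TTA → 1 synonymous.
Position 2: none → 0 synonymous.
Position 3: CTT, CTC, CTG → 3 synonymous.
Total: 1 + 0 + 3 = 4.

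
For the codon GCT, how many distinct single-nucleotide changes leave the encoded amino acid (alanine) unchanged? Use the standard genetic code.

Position 1: none → 0 synonymous.
Position 2: none → 0 synonymous.
Position 3: GCC, GCA, GCG → 3 synonymous.
Total: 0 + 0 + 3 = 3.

3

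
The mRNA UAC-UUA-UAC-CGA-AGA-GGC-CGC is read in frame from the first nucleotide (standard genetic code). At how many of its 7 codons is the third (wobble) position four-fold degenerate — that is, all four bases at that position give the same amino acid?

3

Codon 1 UAC (Tyr): third position 2-fold.
Codon 2 UUA (Leu): third position 2-fold.
Codon 3 UAC (Tyr): third position 2-fold.
Codon 4 CGA (Arg): third position 4-fold.
Codon 5 AGA (Arg): third position 2-fold.
Codon 6 GGC (Gly): third position 4-fold.
Codon 7 CGC (Arg): third position 4-fold.
Four-fold degenerate third positions: 3.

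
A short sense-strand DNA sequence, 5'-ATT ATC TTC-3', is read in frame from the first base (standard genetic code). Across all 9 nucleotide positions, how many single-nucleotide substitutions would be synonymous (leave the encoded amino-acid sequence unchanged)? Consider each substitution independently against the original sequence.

5

Codon 1 (ATT, Ile): 2 synonymous substitutions.
Codon 2 (ATC, Ile): 2 synonymous substitutions.
Codon 3 (TTC, Phe): 1 synonymous substitution.
Total: 2 + 2 + 1 = 5.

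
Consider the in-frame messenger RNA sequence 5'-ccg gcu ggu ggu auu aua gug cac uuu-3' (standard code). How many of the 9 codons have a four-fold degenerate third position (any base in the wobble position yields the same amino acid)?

Codon 1 CCG (Pro): third position 4-fold.
Codon 2 GCU (Ala): third position 4-fold.
Codon 3 GGU (Gly): third position 4-fold.
Codon 4 GGU (Gly): third position 4-fold.
Codon 5 AUU (Ile): third position 3-fold.
Codon 6 AUA (Ile): third position 3-fold.
Codon 7 GUG (Val): third position 4-fold.
Codon 8 CAC (His): third position 2-fold.
Codon 9 UUU (Phe): third position 2-fold.
Four-fold degenerate third positions: 5.

5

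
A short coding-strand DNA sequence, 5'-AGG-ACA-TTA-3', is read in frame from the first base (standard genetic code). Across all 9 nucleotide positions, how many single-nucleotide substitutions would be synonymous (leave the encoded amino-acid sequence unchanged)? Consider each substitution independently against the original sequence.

Codon 1 (AGG, Arg): 2 synonymous substitutions.
Codon 2 (ACA, Thr): 3 synonymous substitutions.
Codon 3 (TTA, Leu): 2 synonymous substitutions.
Total: 2 + 3 + 2 = 7.

7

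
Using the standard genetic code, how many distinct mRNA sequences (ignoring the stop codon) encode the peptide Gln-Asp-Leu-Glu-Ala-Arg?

Gln: 2 codons.
Asp: 2 codons.
Leu: 6 codons.
Glu: 2 codons.
Ala: 4 codons.
Arg: 6 codons.
2 × 2 × 6 × 2 × 4 × 6 = 1152.

1152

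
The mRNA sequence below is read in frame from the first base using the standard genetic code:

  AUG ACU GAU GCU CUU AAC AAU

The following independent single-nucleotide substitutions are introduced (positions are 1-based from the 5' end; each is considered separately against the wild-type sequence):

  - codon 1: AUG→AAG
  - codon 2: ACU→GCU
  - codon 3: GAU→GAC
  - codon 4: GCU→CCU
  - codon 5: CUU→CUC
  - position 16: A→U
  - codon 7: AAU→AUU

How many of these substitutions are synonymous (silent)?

Codon 1: AUG (Met) → AAG (Lys) — missense.
Codon 2: ACU (Thr) → GCU (Ala) — missense.
Codon 3: GAU (Asp) → GAC (Asp) — synonymous.
Codon 4: GCU (Ala) → CCU (Pro) — missense.
Codon 5: CUU (Leu) → CUC (Leu) — synonymous.
Codon 6: AAC (Asn) → UAC (Tyr) — missense.
Codon 7: AAU (Asn) → AUU (Ile) — missense.
Synonymous: 2 of 7.

2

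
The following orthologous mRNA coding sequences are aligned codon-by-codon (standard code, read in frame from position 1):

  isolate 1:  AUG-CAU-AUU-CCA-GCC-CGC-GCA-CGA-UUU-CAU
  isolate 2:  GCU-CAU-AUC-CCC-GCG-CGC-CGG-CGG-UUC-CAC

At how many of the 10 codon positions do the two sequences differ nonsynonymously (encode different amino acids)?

2

Codon 1: AUG Met / GCU Ala — nonsynonymous.
Codon 2: CAU His / CAU His — identical.
Codon 3: AUU Ile / AUC Ile — synonymous.
Codon 4: CCA Pro / CCC Pro — synonymous.
Codon 5: GCC Ala / GCG Ala — synonymous.
Codon 6: CGC Arg / CGC Arg — identical.
Codon 7: GCA Ala / CGG Arg — nonsynonymous.
Codon 8: CGA Arg / CGG Arg — synonymous.
Codon 9: UUU Phe / UUC Phe — synonymous.
Codon 10: CAU His / CAC His — synonymous.
Nonsynonymous differences: 2.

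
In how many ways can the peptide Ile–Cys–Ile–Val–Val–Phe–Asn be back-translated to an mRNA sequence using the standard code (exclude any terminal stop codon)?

Ile: 3 codons.
Cys: 2 codons.
Ile: 3 codons.
Val: 4 codons.
Val: 4 codons.
Phe: 2 codons.
Asn: 2 codons.
3 × 2 × 3 × 4 × 4 × 2 × 2 = 1152.

1152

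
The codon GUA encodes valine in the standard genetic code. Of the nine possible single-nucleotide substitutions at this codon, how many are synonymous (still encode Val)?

3

Position 1: none → 0 synonymous.
Position 2: none → 0 synonymous.
Position 3: GUU, GUC, GUG → 3 synonymous.
Total: 0 + 0 + 3 = 3.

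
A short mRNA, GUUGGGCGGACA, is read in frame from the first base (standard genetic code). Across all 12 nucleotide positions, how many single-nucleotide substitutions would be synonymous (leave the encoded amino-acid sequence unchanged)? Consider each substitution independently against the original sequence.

Codon 1 (GUU, Val): 3 synonymous substitutions.
Codon 2 (GGG, Gly): 3 synonymous substitutions.
Codon 3 (CGG, Arg): 4 synonymous substitutions.
Codon 4 (ACA, Thr): 3 synonymous substitutions.
Total: 3 + 3 + 4 + 3 = 13.

13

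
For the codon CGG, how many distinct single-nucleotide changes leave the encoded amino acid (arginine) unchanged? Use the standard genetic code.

4

Position 1: AGG → 1 synonymous.
Position 2: none → 0 synonymous.
Position 3: CGU, CGC, CGA → 3 synonymous.
Total: 1 + 0 + 3 = 4.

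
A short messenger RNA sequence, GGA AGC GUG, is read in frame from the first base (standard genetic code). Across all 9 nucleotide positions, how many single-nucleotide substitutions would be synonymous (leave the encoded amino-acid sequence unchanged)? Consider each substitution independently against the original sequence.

7

Codon 1 (GGA, Gly): 3 synonymous substitutions.
Codon 2 (AGC, Ser): 1 synonymous substitution.
Codon 3 (GUG, Val): 3 synonymous substitutions.
Total: 3 + 1 + 3 = 7.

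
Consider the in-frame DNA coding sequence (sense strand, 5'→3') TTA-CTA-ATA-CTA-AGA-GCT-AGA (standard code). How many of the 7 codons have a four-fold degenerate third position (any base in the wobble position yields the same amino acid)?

3

Codon 1 TTA (Leu): third position 2-fold.
Codon 2 CTA (Leu): third position 4-fold.
Codon 3 ATA (Ile): third position 3-fold.
Codon 4 CTA (Leu): third position 4-fold.
Codon 5 AGA (Arg): third position 2-fold.
Codon 6 GCT (Ala): third position 4-fold.
Codon 7 AGA (Arg): third position 2-fold.
Four-fold degenerate third positions: 3.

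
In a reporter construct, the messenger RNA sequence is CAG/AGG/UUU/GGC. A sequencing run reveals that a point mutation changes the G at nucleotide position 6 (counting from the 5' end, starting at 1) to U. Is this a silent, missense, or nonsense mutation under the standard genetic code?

missense

Position 6 falls in codon 2: AGG → Arg.
After the substitution the codon is AGU → Ser.
Arg ≠ Ser, so this is a missense mutation.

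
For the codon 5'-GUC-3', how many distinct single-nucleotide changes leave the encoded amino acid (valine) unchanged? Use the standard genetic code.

Position 1: none → 0 synonymous.
Position 2: none → 0 synonymous.
Position 3: GUU, GUA, GUG → 3 synonymous.
Total: 0 + 0 + 3 = 3.

3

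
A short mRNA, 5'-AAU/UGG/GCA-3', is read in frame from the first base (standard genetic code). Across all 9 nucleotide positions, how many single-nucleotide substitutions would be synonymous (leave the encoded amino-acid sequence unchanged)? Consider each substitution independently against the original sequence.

Codon 1 (AAU, Asn): 1 synonymous substitution.
Codon 2 (UGG, Trp): 0 synonymous substitutions.
Codon 3 (GCA, Ala): 3 synonymous substitutions.
Total: 1 + 0 + 3 = 4.

4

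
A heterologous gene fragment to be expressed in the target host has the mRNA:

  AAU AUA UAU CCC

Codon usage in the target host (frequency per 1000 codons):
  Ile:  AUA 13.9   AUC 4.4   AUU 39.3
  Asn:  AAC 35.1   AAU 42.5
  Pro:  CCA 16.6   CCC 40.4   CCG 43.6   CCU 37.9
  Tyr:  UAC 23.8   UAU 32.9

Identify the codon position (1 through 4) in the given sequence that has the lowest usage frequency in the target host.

Codon 1 AAU (Asn): 42.5 per 1000.
Codon 2 AUA (Ile): 13.9 per 1000.
Codon 3 UAU (Tyr): 32.9 per 1000.
Codon 4 CCC (Pro): 40.4 per 1000.
Lowest frequency is 13.9 at codon 2.

2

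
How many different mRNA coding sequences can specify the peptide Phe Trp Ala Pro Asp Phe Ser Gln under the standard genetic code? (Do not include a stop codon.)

Phe: 2 codons.
Trp: 1 codon.
Ala: 4 codons.
Pro: 4 codons.
Asp: 2 codons.
Phe: 2 codons.
Ser: 6 codons.
Gln: 2 codons.
2 × 1 × 4 × 4 × 2 × 2 × 6 × 2 = 1536.

1536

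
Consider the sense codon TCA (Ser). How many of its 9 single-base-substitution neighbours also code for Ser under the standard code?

3

Position 1: none → 0 synonymous.
Position 2: none → 0 synonymous.
Position 3: TCT, TCC, TCG → 3 synonymous.
Total: 0 + 0 + 3 = 3.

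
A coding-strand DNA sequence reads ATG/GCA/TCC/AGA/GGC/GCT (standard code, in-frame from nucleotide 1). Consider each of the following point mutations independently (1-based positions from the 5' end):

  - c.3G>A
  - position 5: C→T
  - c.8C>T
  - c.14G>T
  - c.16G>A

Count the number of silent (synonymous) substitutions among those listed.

0

Codon 1: ATG (Met) → ATA (Ile) — missense.
Codon 2: GCA (Ala) → GTA (Val) — missense.
Codon 3: TCC (Ser) → TTC (Phe) — missense.
Codon 5: GGC (Gly) → GTC (Val) — missense.
Codon 6: GCT (Ala) → ACT (Thr) — missense.
Synonymous: 0 of 5.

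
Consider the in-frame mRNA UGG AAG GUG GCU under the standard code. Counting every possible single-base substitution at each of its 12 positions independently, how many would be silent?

7

Codon 1 (UGG, Trp): 0 synonymous substitutions.
Codon 2 (AAG, Lys): 1 synonymous substitution.
Codon 3 (GUG, Val): 3 synonymous substitutions.
Codon 4 (GCU, Ala): 3 synonymous substitutions.
Total: 0 + 1 + 3 + 3 = 7.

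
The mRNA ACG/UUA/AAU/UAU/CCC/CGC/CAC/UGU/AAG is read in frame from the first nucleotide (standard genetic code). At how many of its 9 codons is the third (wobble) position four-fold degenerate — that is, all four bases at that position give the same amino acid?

Codon 1 ACG (Thr): third position 4-fold.
Codon 2 UUA (Leu): third position 2-fold.
Codon 3 AAU (Asn): third position 2-fold.
Codon 4 UAU (Tyr): third position 2-fold.
Codon 5 CCC (Pro): third position 4-fold.
Codon 6 CGC (Arg): third position 4-fold.
Codon 7 CAC (His): third position 2-fold.
Codon 8 UGU (Cys): third position 2-fold.
Codon 9 AAG (Lys): third position 2-fold.
Four-fold degenerate third positions: 3.

3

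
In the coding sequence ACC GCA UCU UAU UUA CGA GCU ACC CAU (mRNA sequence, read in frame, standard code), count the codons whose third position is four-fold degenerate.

Codon 1 ACC (Thr): third position 4-fold.
Codon 2 GCA (Ala): third position 4-fold.
Codon 3 UCU (Ser): third position 4-fold.
Codon 4 UAU (Tyr): third position 2-fold.
Codon 5 UUA (Leu): third position 2-fold.
Codon 6 CGA (Arg): third position 4-fold.
Codon 7 GCU (Ala): third position 4-fold.
Codon 8 ACC (Thr): third position 4-fold.
Codon 9 CAU (His): third position 2-fold.
Four-fold degenerate third positions: 6.

6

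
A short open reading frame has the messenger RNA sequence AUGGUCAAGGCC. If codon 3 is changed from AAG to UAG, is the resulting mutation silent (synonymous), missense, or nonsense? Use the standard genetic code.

nonsense

Position 7 falls in codon 3: AAG → Lys.
After the substitution the codon is UAG → Stop.
The new codon is a stop codon, so this is a nonsense mutation.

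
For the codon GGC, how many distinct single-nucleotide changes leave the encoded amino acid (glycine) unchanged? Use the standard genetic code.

3

Position 1: none → 0 synonymous.
Position 2: none → 0 synonymous.
Position 3: GGT, GGA, GGG → 3 synonymous.
Total: 0 + 0 + 3 = 3.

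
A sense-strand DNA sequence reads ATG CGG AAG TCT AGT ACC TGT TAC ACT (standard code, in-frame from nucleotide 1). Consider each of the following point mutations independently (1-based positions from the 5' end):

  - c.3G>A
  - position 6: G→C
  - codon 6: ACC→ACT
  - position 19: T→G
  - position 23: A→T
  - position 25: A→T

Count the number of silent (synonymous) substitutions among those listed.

2

Codon 1: ATG (Met) → ATA (Ile) — missense.
Codon 2: CGG (Arg) → CGC (Arg) — synonymous.
Codon 6: ACC (Thr) → ACT (Thr) — synonymous.
Codon 7: TGT (Cys) → GGT (Gly) — missense.
Codon 8: TAC (Tyr) → TTC (Phe) — missense.
Codon 9: ACT (Thr) → TCT (Ser) — missense.
Synonymous: 2 of 6.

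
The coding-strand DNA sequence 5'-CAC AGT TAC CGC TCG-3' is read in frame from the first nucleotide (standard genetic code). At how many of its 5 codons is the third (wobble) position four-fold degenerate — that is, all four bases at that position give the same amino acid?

Codon 1 CAC (His): third position 2-fold.
Codon 2 AGT (Ser): third position 2-fold.
Codon 3 TAC (Tyr): third position 2-fold.
Codon 4 CGC (Arg): third position 4-fold.
Codon 5 TCG (Ser): third position 4-fold.
Four-fold degenerate third positions: 2.

2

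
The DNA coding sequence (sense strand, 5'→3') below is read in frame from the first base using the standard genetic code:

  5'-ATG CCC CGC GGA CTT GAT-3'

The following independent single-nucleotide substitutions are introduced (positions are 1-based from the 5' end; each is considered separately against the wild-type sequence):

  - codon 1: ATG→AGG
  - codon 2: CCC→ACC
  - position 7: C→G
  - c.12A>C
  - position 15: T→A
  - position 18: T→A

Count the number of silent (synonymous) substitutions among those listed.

Codon 1: ATG (Met) → AGG (Arg) — missense.
Codon 2: CCC (Pro) → ACC (Thr) — missense.
Codon 3: CGC (Arg) → GGC (Gly) — missense.
Codon 4: GGA (Gly) → GGC (Gly) — synonymous.
Codon 5: CTT (Leu) → CTA (Leu) — synonymous.
Codon 6: GAT (Asp) → GAA (Glu) — missense.
Synonymous: 2 of 6.

2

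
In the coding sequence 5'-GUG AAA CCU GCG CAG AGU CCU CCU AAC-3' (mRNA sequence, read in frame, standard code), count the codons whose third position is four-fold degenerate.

5

Codon 1 GUG (Val): third position 4-fold.
Codon 2 AAA (Lys): third position 2-fold.
Codon 3 CCU (Pro): third position 4-fold.
Codon 4 GCG (Ala): third position 4-fold.
Codon 5 CAG (Gln): third position 2-fold.
Codon 6 AGU (Ser): third position 2-fold.
Codon 7 CCU (Pro): third position 4-fold.
Codon 8 CCU (Pro): third position 4-fold.
Codon 9 AAC (Asn): third position 2-fold.
Four-fold degenerate third positions: 5.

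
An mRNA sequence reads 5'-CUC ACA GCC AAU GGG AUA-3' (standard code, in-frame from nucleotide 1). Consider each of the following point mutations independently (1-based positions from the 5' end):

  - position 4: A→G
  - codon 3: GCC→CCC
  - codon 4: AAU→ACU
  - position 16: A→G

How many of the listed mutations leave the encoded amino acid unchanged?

0

Codon 2: ACA (Thr) → GCA (Ala) — missense.
Codon 3: GCC (Ala) → CCC (Pro) — missense.
Codon 4: AAU (Asn) → ACU (Thr) — missense.
Codon 6: AUA (Ile) → GUA (Val) — missense.
Synonymous: 0 of 4.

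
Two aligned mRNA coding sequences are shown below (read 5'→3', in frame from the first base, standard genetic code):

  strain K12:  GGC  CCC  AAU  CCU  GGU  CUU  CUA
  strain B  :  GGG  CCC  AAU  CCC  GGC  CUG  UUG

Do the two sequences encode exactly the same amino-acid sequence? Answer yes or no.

yes

Codon 1: GGC Gly / GGG Gly — synonymous.
Codon 2: CCC Pro / CCC Pro — identical.
Codon 3: AAU Asn / AAU Asn — identical.
Codon 4: CCU Pro / CCC Pro — synonymous.
Codon 5: GGU Gly / GGC Gly — synonymous.
Codon 6: CUU Leu / CUG Leu — synonymous.
Codon 7: CUA Leu / UUG Leu — synonymous.
Nonsynonymous differences: 0 → same protein.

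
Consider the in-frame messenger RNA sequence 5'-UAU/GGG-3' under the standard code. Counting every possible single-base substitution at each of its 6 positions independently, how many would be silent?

4

Codon 1 (UAU, Tyr): 1 synonymous substitution.
Codon 2 (GGG, Gly): 3 synonymous substitutions.
Total: 1 + 3 = 4.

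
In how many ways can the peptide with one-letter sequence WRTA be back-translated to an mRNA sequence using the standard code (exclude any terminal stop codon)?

96

Trp: 1 codon.
Arg: 6 codons.
Thr: 4 codons.
Ala: 4 codons.
1 × 6 × 4 × 4 = 96.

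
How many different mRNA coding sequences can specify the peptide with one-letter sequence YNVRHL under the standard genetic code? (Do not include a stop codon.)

Tyr: 2 codons.
Asn: 2 codons.
Val: 4 codons.
Arg: 6 codons.
His: 2 codons.
Leu: 6 codons.
2 × 2 × 4 × 6 × 2 × 6 = 1152.

1152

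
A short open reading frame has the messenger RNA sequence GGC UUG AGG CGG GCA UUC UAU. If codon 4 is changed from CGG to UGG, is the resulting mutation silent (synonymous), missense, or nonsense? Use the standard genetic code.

Position 10 falls in codon 4: CGG → Arg.
After the substitution the codon is UGG → Trp.
Arg ≠ Trp, so this is a missense mutation.

missense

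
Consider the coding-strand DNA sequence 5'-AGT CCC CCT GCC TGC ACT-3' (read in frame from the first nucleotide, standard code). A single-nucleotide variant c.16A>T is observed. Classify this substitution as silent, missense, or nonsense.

missense

Position 16 falls in codon 6: ACT → Thr.
After the substitution the codon is TCT → Ser.
Thr ≠ Ser, so this is a missense mutation.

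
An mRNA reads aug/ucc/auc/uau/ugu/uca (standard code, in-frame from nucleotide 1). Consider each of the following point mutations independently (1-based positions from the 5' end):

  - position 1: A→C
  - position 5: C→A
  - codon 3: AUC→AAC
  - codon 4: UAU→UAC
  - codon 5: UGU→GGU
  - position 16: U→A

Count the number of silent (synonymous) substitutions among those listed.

1

Codon 1: AUG (Met) → CUG (Leu) — missense.
Codon 2: UCC (Ser) → UAC (Tyr) — missense.
Codon 3: AUC (Ile) → AAC (Asn) — missense.
Codon 4: UAU (Tyr) → UAC (Tyr) — synonymous.
Codon 5: UGU (Cys) → GGU (Gly) — missense.
Codon 6: UCA (Ser) → ACA (Thr) — missense.
Synonymous: 1 of 6.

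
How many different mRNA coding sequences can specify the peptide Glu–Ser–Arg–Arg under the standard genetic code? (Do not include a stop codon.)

432

Glu: 2 codons.
Ser: 6 codons.
Arg: 6 codons.
Arg: 6 codons.
2 × 6 × 6 × 6 = 432.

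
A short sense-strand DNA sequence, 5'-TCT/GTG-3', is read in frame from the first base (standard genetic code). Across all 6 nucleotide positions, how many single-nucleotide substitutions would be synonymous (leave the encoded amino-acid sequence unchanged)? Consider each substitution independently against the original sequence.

Codon 1 (TCT, Ser): 3 synonymous substitutions.
Codon 2 (GTG, Val): 3 synonymous substitutions.
Total: 3 + 3 = 6.

6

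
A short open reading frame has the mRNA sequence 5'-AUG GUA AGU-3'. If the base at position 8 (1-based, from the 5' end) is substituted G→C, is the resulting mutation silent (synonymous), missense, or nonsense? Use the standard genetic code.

missense

Position 8 falls in codon 3: AGU → Ser.
After the substitution the codon is ACU → Thr.
Ser ≠ Thr, so this is a missense mutation.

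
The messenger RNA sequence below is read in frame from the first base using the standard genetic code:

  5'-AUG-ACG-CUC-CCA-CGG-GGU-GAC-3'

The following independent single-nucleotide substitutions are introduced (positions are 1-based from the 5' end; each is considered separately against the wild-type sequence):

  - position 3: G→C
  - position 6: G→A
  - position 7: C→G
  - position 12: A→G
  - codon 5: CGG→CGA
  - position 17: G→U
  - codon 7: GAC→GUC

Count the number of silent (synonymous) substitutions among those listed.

3

Codon 1: AUG (Met) → AUC (Ile) — missense.
Codon 2: ACG (Thr) → ACA (Thr) — synonymous.
Codon 3: CUC (Leu) → GUC (Val) — missense.
Codon 4: CCA (Pro) → CCG (Pro) — synonymous.
Codon 5: CGG (Arg) → CGA (Arg) — synonymous.
Codon 6: GGU (Gly) → GUU (Val) — missense.
Codon 7: GAC (Asp) → GUC (Val) — missense.
Synonymous: 3 of 7.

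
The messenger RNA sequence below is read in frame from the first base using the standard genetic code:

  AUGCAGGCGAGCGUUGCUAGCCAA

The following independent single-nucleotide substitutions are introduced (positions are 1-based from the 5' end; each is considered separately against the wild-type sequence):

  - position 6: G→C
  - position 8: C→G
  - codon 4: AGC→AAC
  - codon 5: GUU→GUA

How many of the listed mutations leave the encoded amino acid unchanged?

Codon 2: CAG (Gln) → CAC (His) — missense.
Codon 3: GCG (Ala) → GGG (Gly) — missense.
Codon 4: AGC (Ser) → AAC (Asn) — missense.
Codon 5: GUU (Val) → GUA (Val) — synonymous.
Synonymous: 1 of 4.

1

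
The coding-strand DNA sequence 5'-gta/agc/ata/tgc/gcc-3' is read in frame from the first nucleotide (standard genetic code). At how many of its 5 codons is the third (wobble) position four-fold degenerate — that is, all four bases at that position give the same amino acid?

Codon 1 GTA (Val): third position 4-fold.
Codon 2 AGC (Ser): third position 2-fold.
Codon 3 ATA (Ile): third position 3-fold.
Codon 4 TGC (Cys): third position 2-fold.
Codon 5 GCC (Ala): third position 4-fold.
Four-fold degenerate third positions: 2.

2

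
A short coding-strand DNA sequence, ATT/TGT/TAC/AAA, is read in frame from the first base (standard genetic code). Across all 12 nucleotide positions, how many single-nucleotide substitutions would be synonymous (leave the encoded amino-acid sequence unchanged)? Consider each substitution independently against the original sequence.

Codon 1 (ATT, Ile): 2 synonymous substitutions.
Codon 2 (TGT, Cys): 1 synonymous substitution.
Codon 3 (TAC, Tyr): 1 synonymous substitution.
Codon 4 (AAA, Lys): 1 synonymous substitution.
Total: 2 + 1 + 1 + 1 = 5.

5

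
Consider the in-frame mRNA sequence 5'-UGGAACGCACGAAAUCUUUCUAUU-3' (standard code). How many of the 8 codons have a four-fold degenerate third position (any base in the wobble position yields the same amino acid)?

Codon 1 UGG (Trp): third position 1-fold.
Codon 2 AAC (Asn): third position 2-fold.
Codon 3 GCA (Ala): third position 4-fold.
Codon 4 CGA (Arg): third position 4-fold.
Codon 5 AAU (Asn): third position 2-fold.
Codon 6 CUU (Leu): third position 4-fold.
Codon 7 UCU (Ser): third position 4-fold.
Codon 8 AUU (Ile): third position 3-fold.
Four-fold degenerate third positions: 4.

4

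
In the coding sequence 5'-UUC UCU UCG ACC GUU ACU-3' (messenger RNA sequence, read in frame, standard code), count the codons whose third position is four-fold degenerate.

5

Codon 1 UUC (Phe): third position 2-fold.
Codon 2 UCU (Ser): third position 4-fold.
Codon 3 UCG (Ser): third position 4-fold.
Codon 4 ACC (Thr): third position 4-fold.
Codon 5 GUU (Val): third position 4-fold.
Codon 6 ACU (Thr): third position 4-fold.
Four-fold degenerate third positions: 5.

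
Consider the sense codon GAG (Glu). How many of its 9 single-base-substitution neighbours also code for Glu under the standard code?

Position 1: none → 0 synonymous.
Position 2: none → 0 synonymous.
Position 3: GAA → 1 synonymous.
Total: 0 + 0 + 1 = 1.

1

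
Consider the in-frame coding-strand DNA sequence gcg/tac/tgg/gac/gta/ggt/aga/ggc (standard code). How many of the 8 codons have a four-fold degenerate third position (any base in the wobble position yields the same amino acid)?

Codon 1 GCG (Ala): third position 4-fold.
Codon 2 TAC (Tyr): third position 2-fold.
Codon 3 TGG (Trp): third position 1-fold.
Codon 4 GAC (Asp): third position 2-fold.
Codon 5 GTA (Val): third position 4-fold.
Codon 6 GGT (Gly): third position 4-fold.
Codon 7 AGA (Arg): third position 2-fold.
Codon 8 GGC (Gly): third position 4-fold.
Four-fold degenerate third positions: 4.

4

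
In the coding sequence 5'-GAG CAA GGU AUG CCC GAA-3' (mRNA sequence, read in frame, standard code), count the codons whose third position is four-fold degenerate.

2

Codon 1 GAG (Glu): third position 2-fold.
Codon 2 CAA (Gln): third position 2-fold.
Codon 3 GGU (Gly): third position 4-fold.
Codon 4 AUG (Met): third position 1-fold.
Codon 5 CCC (Pro): third position 4-fold.
Codon 6 GAA (Glu): third position 2-fold.
Four-fold degenerate third positions: 2.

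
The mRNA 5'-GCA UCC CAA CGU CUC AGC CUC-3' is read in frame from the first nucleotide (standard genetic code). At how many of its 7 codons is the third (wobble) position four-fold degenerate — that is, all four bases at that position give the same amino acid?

5

Codon 1 GCA (Ala): third position 4-fold.
Codon 2 UCC (Ser): third position 4-fold.
Codon 3 CAA (Gln): third position 2-fold.
Codon 4 CGU (Arg): third position 4-fold.
Codon 5 CUC (Leu): third position 4-fold.
Codon 6 AGC (Ser): third position 2-fold.
Codon 7 CUC (Leu): third position 4-fold.
Four-fold degenerate third positions: 5.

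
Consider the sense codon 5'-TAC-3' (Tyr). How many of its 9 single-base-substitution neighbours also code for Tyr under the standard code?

1

Position 1: none → 0 synonymous.
Position 2: none → 0 synonymous.
Position 3: TAT → 1 synonymous.
Total: 0 + 0 + 1 = 1.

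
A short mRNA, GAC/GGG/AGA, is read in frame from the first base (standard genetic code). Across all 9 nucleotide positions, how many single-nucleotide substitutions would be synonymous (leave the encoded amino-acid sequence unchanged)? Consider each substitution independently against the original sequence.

6

Codon 1 (GAC, Asp): 1 synonymous substitution.
Codon 2 (GGG, Gly): 3 synonymous substitutions.
Codon 3 (AGA, Arg): 2 synonymous substitutions.
Total: 1 + 3 + 2 = 6.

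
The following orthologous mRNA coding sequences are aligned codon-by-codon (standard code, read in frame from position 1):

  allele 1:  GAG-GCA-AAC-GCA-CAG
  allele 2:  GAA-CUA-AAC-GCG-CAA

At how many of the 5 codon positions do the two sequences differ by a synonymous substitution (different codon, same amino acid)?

Codon 1: GAG Glu / GAA Glu — synonymous.
Codon 2: GCA Ala / CUA Leu — nonsynonymous.
Codon 3: AAC Asn / AAC Asn — identical.
Codon 4: GCA Ala / GCG Ala — synonymous.
Codon 5: CAG Gln / CAA Gln — synonymous.
Synonymous differences: 3.

3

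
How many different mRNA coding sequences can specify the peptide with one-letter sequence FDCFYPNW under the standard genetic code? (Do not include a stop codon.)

Phe: 2 codons.
Asp: 2 codons.
Cys: 2 codons.
Phe: 2 codons.
Tyr: 2 codons.
Pro: 4 codons.
Asn: 2 codons.
Trp: 1 codon.
2 × 2 × 2 × 2 × 2 × 4 × 2 × 1 = 256.

256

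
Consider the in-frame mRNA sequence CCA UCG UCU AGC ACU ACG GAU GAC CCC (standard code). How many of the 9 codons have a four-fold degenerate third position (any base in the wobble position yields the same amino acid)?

Codon 1 CCA (Pro): third position 4-fold.
Codon 2 UCG (Ser): third position 4-fold.
Codon 3 UCU (Ser): third position 4-fold.
Codon 4 AGC (Ser): third position 2-fold.
Codon 5 ACU (Thr): third position 4-fold.
Codon 6 ACG (Thr): third position 4-fold.
Codon 7 GAU (Asp): third position 2-fold.
Codon 8 GAC (Asp): third position 2-fold.
Codon 9 CCC (Pro): third position 4-fold.
Four-fold degenerate third positions: 6.

6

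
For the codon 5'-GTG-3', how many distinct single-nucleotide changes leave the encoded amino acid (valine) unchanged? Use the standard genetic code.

3

Position 1: none → 0 synonymous.
Position 2: none → 0 synonymous.
Position 3: GTT, GTC, GTA → 3 synonymous.
Total: 0 + 0 + 3 = 3.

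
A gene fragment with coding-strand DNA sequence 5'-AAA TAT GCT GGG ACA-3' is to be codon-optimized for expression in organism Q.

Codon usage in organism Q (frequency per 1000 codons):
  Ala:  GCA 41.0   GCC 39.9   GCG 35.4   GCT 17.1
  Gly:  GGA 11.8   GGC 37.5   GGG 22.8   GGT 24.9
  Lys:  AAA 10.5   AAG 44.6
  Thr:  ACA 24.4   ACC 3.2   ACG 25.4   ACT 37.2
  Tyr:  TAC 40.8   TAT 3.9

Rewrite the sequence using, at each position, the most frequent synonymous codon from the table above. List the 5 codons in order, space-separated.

Codon 1 (Lys): best is AAG at 44.6.
Codon 2 (Tyr): best is TAC at 40.8.
Codon 3 (Ala): best is GCA at 41.0.
Codon 4 (Gly): best is GGC at 37.5.
Codon 5 (Thr): best is ACT at 37.2.

AAG TAC GCA GGC ACT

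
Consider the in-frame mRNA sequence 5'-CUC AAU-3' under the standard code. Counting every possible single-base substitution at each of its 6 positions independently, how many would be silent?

4

Codon 1 (CUC, Leu): 3 synonymous substitutions.
Codon 2 (AAU, Asn): 1 synonymous substitution.
Total: 3 + 1 = 4.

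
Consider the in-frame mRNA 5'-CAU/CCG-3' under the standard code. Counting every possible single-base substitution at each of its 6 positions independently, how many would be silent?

Codon 1 (CAU, His): 1 synonymous substitution.
Codon 2 (CCG, Pro): 3 synonymous substitutions.
Total: 1 + 3 = 4.

4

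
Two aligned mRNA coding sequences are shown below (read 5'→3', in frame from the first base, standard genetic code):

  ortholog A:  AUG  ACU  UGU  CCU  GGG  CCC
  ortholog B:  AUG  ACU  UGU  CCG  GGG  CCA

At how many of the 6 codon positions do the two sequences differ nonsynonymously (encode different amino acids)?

Codon 1: AUG Met / AUG Met — identical.
Codon 2: ACU Thr / ACU Thr — identical.
Codon 3: UGU Cys / UGU Cys — identical.
Codon 4: CCU Pro / CCG Pro — synonymous.
Codon 5: GGG Gly / GGG Gly — identical.
Codon 6: CCC Pro / CCA Pro — synonymous.
Nonsynonymous differences: 0.

0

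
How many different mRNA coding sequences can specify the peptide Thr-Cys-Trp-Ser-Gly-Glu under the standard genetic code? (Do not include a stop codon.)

384

Thr: 4 codons.
Cys: 2 codons.
Trp: 1 codon.
Ser: 6 codons.
Gly: 4 codons.
Glu: 2 codons.
4 × 2 × 1 × 6 × 4 × 2 = 384.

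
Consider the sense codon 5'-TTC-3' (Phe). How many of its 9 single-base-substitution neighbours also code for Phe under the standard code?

Position 1: none → 0 synonymous.
Position 2: none → 0 synonymous.
Position 3: TTT → 1 synonymous.
Total: 0 + 0 + 1 = 1.

1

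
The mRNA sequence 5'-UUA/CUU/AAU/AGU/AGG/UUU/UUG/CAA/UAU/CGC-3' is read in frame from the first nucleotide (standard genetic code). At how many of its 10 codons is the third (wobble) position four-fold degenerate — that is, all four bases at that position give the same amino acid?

Codon 1 UUA (Leu): third position 2-fold.
Codon 2 CUU (Leu): third position 4-fold.
Codon 3 AAU (Asn): third position 2-fold.
Codon 4 AGU (Ser): third position 2-fold.
Codon 5 AGG (Arg): third position 2-fold.
Codon 6 UUU (Phe): third position 2-fold.
Codon 7 UUG (Leu): third position 2-fold.
Codon 8 CAA (Gln): third position 2-fold.
Codon 9 UAU (Tyr): third position 2-fold.
Codon 10 CGC (Arg): third position 4-fold.
Four-fold degenerate third positions: 2.

2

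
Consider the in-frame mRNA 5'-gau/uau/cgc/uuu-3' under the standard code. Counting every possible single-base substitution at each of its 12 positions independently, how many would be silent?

6

Codon 1 (GAU, Asp): 1 synonymous substitution.
Codon 2 (UAU, Tyr): 1 synonymous substitution.
Codon 3 (CGC, Arg): 3 synonymous substitutions.
Codon 4 (UUU, Phe): 1 synonymous substitution.
Total: 1 + 1 + 3 + 1 = 6.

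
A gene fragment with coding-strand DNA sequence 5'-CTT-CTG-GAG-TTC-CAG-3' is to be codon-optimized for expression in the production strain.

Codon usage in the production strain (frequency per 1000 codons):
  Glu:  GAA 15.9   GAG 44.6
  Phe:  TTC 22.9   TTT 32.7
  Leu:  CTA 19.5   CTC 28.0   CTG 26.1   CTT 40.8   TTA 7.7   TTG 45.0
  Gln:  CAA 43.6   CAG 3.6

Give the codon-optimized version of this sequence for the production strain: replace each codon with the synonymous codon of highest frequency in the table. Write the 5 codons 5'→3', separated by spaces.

Codon 1 (Leu): best is TTG at 45.0.
Codon 2 (Leu): best is TTG at 45.0.
Codon 3 (Glu): best is GAG at 44.6.
Codon 4 (Phe): best is TTT at 32.7.
Codon 5 (Gln): best is CAA at 43.6.

TTG TTG GAG TTT CAA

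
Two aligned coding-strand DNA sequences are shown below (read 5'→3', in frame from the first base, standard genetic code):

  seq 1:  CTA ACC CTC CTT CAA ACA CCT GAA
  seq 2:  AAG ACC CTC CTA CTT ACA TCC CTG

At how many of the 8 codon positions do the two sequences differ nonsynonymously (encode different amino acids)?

4

Codon 1: CTA Leu / AAG Lys — nonsynonymous.
Codon 2: ACC Thr / ACC Thr — identical.
Codon 3: CTC Leu / CTC Leu — identical.
Codon 4: CTT Leu / CTA Leu — synonymous.
Codon 5: CAA Gln / CTT Leu — nonsynonymous.
Codon 6: ACA Thr / ACA Thr — identical.
Codon 7: CCT Pro / TCC Ser — nonsynonymous.
Codon 8: GAA Glu / CTG Leu — nonsynonymous.
Nonsynonymous differences: 4.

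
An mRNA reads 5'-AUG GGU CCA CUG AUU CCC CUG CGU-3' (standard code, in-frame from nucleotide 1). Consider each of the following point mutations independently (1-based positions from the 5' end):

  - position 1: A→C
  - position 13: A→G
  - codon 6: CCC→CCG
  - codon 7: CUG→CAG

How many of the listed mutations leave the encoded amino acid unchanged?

Codon 1: AUG (Met) → CUG (Leu) — missense.
Codon 5: AUU (Ile) → GUU (Val) — missense.
Codon 6: CCC (Pro) → CCG (Pro) — synonymous.
Codon 7: CUG (Leu) → CAG (Gln) — missense.
Synonymous: 1 of 4.

1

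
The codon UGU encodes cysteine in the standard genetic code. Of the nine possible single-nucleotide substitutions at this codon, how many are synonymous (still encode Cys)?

Position 1: none → 0 synonymous.
Position 2: none → 0 synonymous.
Position 3: UGC → 1 synonymous.
Total: 0 + 0 + 1 = 1.

1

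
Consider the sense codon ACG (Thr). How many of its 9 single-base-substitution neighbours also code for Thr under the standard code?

Position 1: none → 0 synonymous.
Position 2: none → 0 synonymous.
Position 3: ACT, ACC, ACA → 3 synonymous.
Total: 0 + 0 + 3 = 3.

3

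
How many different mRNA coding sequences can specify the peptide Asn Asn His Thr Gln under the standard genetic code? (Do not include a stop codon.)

64

Asn: 2 codons.
Asn: 2 codons.
His: 2 codons.
Thr: 4 codons.
Gln: 2 codons.
2 × 2 × 2 × 4 × 2 = 64.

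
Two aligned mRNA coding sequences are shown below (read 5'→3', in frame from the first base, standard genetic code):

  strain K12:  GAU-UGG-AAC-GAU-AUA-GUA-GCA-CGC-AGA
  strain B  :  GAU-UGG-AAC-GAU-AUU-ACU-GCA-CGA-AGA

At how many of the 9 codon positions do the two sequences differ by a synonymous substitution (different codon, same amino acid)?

Codon 1: GAU Asp / GAU Asp — identical.
Codon 2: UGG Trp / UGG Trp — identical.
Codon 3: AAC Asn / AAC Asn — identical.
Codon 4: GAU Asp / GAU Asp — identical.
Codon 5: AUA Ile / AUU Ile — synonymous.
Codon 6: GUA Val / ACU Thr — nonsynonymous.
Codon 7: GCA Ala / GCA Ala — identical.
Codon 8: CGC Arg / CGA Arg — synonymous.
Codon 9: AGA Arg / AGA Arg — identical.
Synonymous differences: 2.

2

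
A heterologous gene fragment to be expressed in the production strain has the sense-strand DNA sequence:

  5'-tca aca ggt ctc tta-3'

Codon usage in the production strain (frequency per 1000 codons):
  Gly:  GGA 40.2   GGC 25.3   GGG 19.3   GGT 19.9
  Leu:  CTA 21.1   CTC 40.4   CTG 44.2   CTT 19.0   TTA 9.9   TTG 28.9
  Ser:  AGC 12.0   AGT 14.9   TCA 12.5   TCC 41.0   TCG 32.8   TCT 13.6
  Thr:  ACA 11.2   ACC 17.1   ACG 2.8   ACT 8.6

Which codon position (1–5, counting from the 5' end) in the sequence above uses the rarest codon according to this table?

5

Codon 1 TCA (Ser): 12.5 per 1000.
Codon 2 ACA (Thr): 11.2 per 1000.
Codon 3 GGT (Gly): 19.9 per 1000.
Codon 4 CTC (Leu): 40.4 per 1000.
Codon 5 TTA (Leu): 9.9 per 1000.
Lowest frequency is 9.9 at codon 5.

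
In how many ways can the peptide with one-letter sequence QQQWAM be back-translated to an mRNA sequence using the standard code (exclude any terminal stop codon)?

32

Gln: 2 codons.
Gln: 2 codons.
Gln: 2 codons.
Trp: 1 codon.
Ala: 4 codons.
Met: 1 codon.
2 × 2 × 2 × 1 × 4 × 1 = 32.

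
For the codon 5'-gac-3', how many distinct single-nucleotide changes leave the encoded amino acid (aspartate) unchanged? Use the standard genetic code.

Position 1: none → 0 synonymous.
Position 2: none → 0 synonymous.
Position 3: GAU → 1 synonymous.
Total: 0 + 0 + 1 = 1.

1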